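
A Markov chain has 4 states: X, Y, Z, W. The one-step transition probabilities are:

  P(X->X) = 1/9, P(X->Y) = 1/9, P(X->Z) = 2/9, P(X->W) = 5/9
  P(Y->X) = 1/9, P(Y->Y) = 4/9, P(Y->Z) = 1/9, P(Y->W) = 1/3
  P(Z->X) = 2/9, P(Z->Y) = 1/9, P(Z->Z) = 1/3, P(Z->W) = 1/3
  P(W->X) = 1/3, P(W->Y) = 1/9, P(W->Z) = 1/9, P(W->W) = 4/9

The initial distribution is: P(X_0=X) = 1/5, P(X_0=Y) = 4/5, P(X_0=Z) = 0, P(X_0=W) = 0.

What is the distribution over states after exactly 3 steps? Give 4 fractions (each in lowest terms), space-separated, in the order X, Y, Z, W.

Answer: 791/3645 77/405 614/3645 1547/3645

Derivation:
Propagating the distribution step by step (d_{t+1} = d_t * P):
d_0 = (X=1/5, Y=4/5, Z=0, W=0)
  d_1[X] = 1/5*1/9 + 4/5*1/9 + 0*2/9 + 0*1/3 = 1/9
  d_1[Y] = 1/5*1/9 + 4/5*4/9 + 0*1/9 + 0*1/9 = 17/45
  d_1[Z] = 1/5*2/9 + 4/5*1/9 + 0*1/3 + 0*1/9 = 2/15
  d_1[W] = 1/5*5/9 + 4/5*1/3 + 0*1/3 + 0*4/9 = 17/45
d_1 = (X=1/9, Y=17/45, Z=2/15, W=17/45)
  d_2[X] = 1/9*1/9 + 17/45*1/9 + 2/15*2/9 + 17/45*1/3 = 17/81
  d_2[Y] = 1/9*1/9 + 17/45*4/9 + 2/15*1/9 + 17/45*1/9 = 32/135
  d_2[Z] = 1/9*2/9 + 17/45*1/9 + 2/15*1/3 + 17/45*1/9 = 62/405
  d_2[W] = 1/9*5/9 + 17/45*1/3 + 2/15*1/3 + 17/45*4/9 = 2/5
d_2 = (X=17/81, Y=32/135, Z=62/405, W=2/5)
  d_3[X] = 17/81*1/9 + 32/135*1/9 + 62/405*2/9 + 2/5*1/3 = 791/3645
  d_3[Y] = 17/81*1/9 + 32/135*4/9 + 62/405*1/9 + 2/5*1/9 = 77/405
  d_3[Z] = 17/81*2/9 + 32/135*1/9 + 62/405*1/3 + 2/5*1/9 = 614/3645
  d_3[W] = 17/81*5/9 + 32/135*1/3 + 62/405*1/3 + 2/5*4/9 = 1547/3645
d_3 = (X=791/3645, Y=77/405, Z=614/3645, W=1547/3645)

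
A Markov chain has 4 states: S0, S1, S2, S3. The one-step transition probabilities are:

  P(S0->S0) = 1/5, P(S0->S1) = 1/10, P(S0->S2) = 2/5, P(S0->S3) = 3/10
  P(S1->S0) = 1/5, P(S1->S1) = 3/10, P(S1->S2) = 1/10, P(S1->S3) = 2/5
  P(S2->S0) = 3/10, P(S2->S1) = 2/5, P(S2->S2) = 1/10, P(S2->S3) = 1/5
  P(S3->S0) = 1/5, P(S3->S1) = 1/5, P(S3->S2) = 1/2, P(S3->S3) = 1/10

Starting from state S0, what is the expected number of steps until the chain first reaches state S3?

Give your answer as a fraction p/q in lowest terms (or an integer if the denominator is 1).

Answer: 226/67

Derivation:
Let h_i = expected steps to first reach S3 from state i.
Boundary: h_S3 = 0.
First-step equations for the other states:
  h_S0 = 1 + 1/5*h_S0 + 1/10*h_S1 + 2/5*h_S2 + 3/10*h_S3
  h_S1 = 1 + 1/5*h_S0 + 3/10*h_S1 + 1/10*h_S2 + 2/5*h_S3
  h_S2 = 1 + 3/10*h_S0 + 2/5*h_S1 + 1/10*h_S2 + 1/5*h_S3

Substituting h_S3 = 0 and rearranging gives the linear system (I - Q) h = 1:
  [4/5, -1/10, -2/5] . (h_S0, h_S1, h_S2) = 1
  [-1/5, 7/10, -1/10] . (h_S0, h_S1, h_S2) = 1
  [-3/10, -2/5, 9/10] . (h_S0, h_S1, h_S2) = 1

Solving yields:
  h_S0 = 226/67
  h_S1 = 194/67
  h_S2 = 236/67

Starting state is S0, so the expected hitting time is h_S0 = 226/67.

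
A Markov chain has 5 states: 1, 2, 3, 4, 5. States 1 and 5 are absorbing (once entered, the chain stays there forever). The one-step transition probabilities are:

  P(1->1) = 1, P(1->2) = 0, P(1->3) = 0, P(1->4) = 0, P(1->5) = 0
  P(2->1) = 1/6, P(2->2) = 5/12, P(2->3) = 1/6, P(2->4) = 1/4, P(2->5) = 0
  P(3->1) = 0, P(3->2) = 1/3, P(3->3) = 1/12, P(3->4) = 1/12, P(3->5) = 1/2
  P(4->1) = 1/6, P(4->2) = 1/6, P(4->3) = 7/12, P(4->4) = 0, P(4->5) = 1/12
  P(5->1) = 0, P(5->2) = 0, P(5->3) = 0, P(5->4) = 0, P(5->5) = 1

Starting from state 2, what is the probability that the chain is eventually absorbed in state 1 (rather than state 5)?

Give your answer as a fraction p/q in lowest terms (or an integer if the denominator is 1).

Answer: 64/125

Derivation:
Let a_i = P(absorbed in 1 | start in state i).
Boundary conditions: a_1 = 1, a_5 = 0.
For each transient state i, a_i = sum_j P(i->j) * a_j:
  a_2 = 1/6*a_1 + 5/12*a_2 + 1/6*a_3 + 1/4*a_4 + 0*a_5
  a_3 = 0*a_1 + 1/3*a_2 + 1/12*a_3 + 1/12*a_4 + 1/2*a_5
  a_4 = 1/6*a_1 + 1/6*a_2 + 7/12*a_3 + 0*a_4 + 1/12*a_5

Substituting a_1 = 1 and a_5 = 0, rearrange to (I - Q) a = r where r[i] = P(i -> 1):
  [7/12, -1/6, -1/4] . (a_2, a_3, a_4) = 1/6
  [-1/3, 11/12, -1/12] . (a_2, a_3, a_4) = 0
  [-1/6, -7/12, 1] . (a_2, a_3, a_4) = 1/6

Solving yields:
  a_2 = 64/125
  a_3 = 138/625
  a_4 = 238/625

Starting state is 2, so the absorption probability is a_2 = 64/125.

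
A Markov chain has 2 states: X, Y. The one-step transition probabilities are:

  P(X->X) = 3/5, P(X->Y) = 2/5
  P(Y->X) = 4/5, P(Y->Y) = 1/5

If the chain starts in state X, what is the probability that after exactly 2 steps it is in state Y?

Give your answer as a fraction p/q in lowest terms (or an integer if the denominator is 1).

Answer: 8/25

Derivation:
Computing P^2 by repeated multiplication:
P^1 =
  X: [3/5, 2/5]
  Y: [4/5, 1/5]
P^2 =
  X: [17/25, 8/25]
  Y: [16/25, 9/25]

(P^2)[X -> Y] = 8/25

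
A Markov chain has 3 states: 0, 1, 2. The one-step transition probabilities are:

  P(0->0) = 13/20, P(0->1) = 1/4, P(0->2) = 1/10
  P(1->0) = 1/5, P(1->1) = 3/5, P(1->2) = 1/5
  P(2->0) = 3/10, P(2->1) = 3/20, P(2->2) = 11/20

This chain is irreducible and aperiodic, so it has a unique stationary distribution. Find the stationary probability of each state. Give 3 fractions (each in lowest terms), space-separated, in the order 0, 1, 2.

Answer: 20/49 17/49 12/49

Derivation:
The stationary distribution satisfies pi = pi * P, i.e.:
  pi_0 = 13/20*pi_0 + 1/5*pi_1 + 3/10*pi_2
  pi_1 = 1/4*pi_0 + 3/5*pi_1 + 3/20*pi_2
  pi_2 = 1/10*pi_0 + 1/5*pi_1 + 11/20*pi_2
with normalization: pi_0 + pi_1 + pi_2 = 1.

Using the first 2 balance equations plus normalization, the linear system A*pi = b is:
  [-7/20, 1/5, 3/10] . pi = 0
  [1/4, -2/5, 3/20] . pi = 0
  [1, 1, 1] . pi = 1

Solving yields:
  pi_0 = 20/49
  pi_1 = 17/49
  pi_2 = 12/49

Verification (pi * P):
  20/49*13/20 + 17/49*1/5 + 12/49*3/10 = 20/49 = pi_0  (ok)
  20/49*1/4 + 17/49*3/5 + 12/49*3/20 = 17/49 = pi_1  (ok)
  20/49*1/10 + 17/49*1/5 + 12/49*11/20 = 12/49 = pi_2  (ok)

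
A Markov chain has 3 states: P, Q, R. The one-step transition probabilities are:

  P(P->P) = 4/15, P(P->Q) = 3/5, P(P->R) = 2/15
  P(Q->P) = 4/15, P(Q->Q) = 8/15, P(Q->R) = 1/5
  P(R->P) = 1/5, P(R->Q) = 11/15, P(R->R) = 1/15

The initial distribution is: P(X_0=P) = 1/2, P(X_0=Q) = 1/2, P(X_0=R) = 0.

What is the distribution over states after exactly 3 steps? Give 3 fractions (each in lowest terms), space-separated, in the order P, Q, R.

Propagating the distribution step by step (d_{t+1} = d_t * P):
d_0 = (P=1/2, Q=1/2, R=0)
  d_1[P] = 1/2*4/15 + 1/2*4/15 + 0*1/5 = 4/15
  d_1[Q] = 1/2*3/5 + 1/2*8/15 + 0*11/15 = 17/30
  d_1[R] = 1/2*2/15 + 1/2*1/5 + 0*1/15 = 1/6
d_1 = (P=4/15, Q=17/30, R=1/6)
  d_2[P] = 4/15*4/15 + 17/30*4/15 + 1/6*1/5 = 23/90
  d_2[Q] = 4/15*3/5 + 17/30*8/15 + 1/6*11/15 = 263/450
  d_2[R] = 4/15*2/15 + 17/30*1/5 + 1/6*1/15 = 4/25
d_2 = (P=23/90, Q=263/450, R=4/25)
  d_3[P] = 23/90*4/15 + 263/450*4/15 + 4/25*1/5 = 32/125
  d_3[Q] = 23/90*3/5 + 263/450*8/15 + 4/25*11/15 = 3931/6750
  d_3[R] = 23/90*2/15 + 263/450*1/5 + 4/25*1/15 = 1091/6750
d_3 = (P=32/125, Q=3931/6750, R=1091/6750)

Answer: 32/125 3931/6750 1091/6750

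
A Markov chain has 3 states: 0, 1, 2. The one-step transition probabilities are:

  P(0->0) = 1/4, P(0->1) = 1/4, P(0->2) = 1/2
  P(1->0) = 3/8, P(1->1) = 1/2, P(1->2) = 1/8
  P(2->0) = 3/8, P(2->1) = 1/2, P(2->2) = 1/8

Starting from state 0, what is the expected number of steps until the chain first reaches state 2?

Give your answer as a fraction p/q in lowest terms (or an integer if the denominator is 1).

Answer: 8/3

Derivation:
Let h_i = expected steps to first reach 2 from state i.
Boundary: h_2 = 0.
First-step equations for the other states:
  h_0 = 1 + 1/4*h_0 + 1/4*h_1 + 1/2*h_2
  h_1 = 1 + 3/8*h_0 + 1/2*h_1 + 1/8*h_2

Substituting h_2 = 0 and rearranging gives the linear system (I - Q) h = 1:
  [3/4, -1/4] . (h_0, h_1) = 1
  [-3/8, 1/2] . (h_0, h_1) = 1

Solving yields:
  h_0 = 8/3
  h_1 = 4

Starting state is 0, so the expected hitting time is h_0 = 8/3.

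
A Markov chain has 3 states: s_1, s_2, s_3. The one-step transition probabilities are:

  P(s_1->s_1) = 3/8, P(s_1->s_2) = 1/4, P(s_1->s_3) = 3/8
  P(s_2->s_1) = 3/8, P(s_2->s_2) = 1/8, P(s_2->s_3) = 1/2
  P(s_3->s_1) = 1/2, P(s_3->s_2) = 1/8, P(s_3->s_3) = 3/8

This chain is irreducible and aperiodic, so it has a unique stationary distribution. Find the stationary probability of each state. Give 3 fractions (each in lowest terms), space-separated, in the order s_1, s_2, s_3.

Answer: 31/73 13/73 29/73

Derivation:
The stationary distribution satisfies pi = pi * P, i.e.:
  pi_s_1 = 3/8*pi_s_1 + 3/8*pi_s_2 + 1/2*pi_s_3
  pi_s_2 = 1/4*pi_s_1 + 1/8*pi_s_2 + 1/8*pi_s_3
  pi_s_3 = 3/8*pi_s_1 + 1/2*pi_s_2 + 3/8*pi_s_3
with normalization: pi_s_1 + pi_s_2 + pi_s_3 = 1.

Using the first 2 balance equations plus normalization, the linear system A*pi = b is:
  [-5/8, 3/8, 1/2] . pi = 0
  [1/4, -7/8, 1/8] . pi = 0
  [1, 1, 1] . pi = 1

Solving yields:
  pi_s_1 = 31/73
  pi_s_2 = 13/73
  pi_s_3 = 29/73

Verification (pi * P):
  31/73*3/8 + 13/73*3/8 + 29/73*1/2 = 31/73 = pi_s_1  (ok)
  31/73*1/4 + 13/73*1/8 + 29/73*1/8 = 13/73 = pi_s_2  (ok)
  31/73*3/8 + 13/73*1/2 + 29/73*3/8 = 29/73 = pi_s_3  (ok)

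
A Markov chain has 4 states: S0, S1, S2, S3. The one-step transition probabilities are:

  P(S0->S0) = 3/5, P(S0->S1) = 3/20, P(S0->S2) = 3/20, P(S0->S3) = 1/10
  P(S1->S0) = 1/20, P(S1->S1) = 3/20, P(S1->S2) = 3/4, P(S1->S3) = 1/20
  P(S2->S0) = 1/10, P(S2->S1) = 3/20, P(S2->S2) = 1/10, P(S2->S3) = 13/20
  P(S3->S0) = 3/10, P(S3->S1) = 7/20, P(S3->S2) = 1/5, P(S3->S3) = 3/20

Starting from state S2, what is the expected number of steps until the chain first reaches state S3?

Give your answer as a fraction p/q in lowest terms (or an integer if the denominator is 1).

Let h_i = expected steps to first reach S3 from state i.
Boundary: h_S3 = 0.
First-step equations for the other states:
  h_S0 = 1 + 3/5*h_S0 + 3/20*h_S1 + 3/20*h_S2 + 1/10*h_S3
  h_S1 = 1 + 1/20*h_S0 + 3/20*h_S1 + 3/4*h_S2 + 1/20*h_S3
  h_S2 = 1 + 1/10*h_S0 + 3/20*h_S1 + 1/10*h_S2 + 13/20*h_S3

Substituting h_S3 = 0 and rearranging gives the linear system (I - Q) h = 1:
  [2/5, -3/20, -3/20] . (h_S0, h_S1, h_S2) = 1
  [-1/20, 17/20, -3/4] . (h_S0, h_S1, h_S2) = 1
  [-1/10, -3/20, 9/10] . (h_S0, h_S1, h_S2) = 1

Solving yields:
  h_S0 = 2800/611
  h_S1 = 2060/611
  h_S2 = 4000/1833

Starting state is S2, so the expected hitting time is h_S2 = 4000/1833.

Answer: 4000/1833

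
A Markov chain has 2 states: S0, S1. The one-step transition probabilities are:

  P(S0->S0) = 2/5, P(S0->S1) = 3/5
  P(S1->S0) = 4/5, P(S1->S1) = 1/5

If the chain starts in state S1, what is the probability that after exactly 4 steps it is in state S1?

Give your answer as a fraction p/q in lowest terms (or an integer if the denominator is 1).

Answer: 277/625

Derivation:
Computing P^4 by repeated multiplication:
P^1 =
  S0: [2/5, 3/5]
  S1: [4/5, 1/5]
P^2 =
  S0: [16/25, 9/25]
  S1: [12/25, 13/25]
P^3 =
  S0: [68/125, 57/125]
  S1: [76/125, 49/125]
P^4 =
  S0: [364/625, 261/625]
  S1: [348/625, 277/625]

(P^4)[S1 -> S1] = 277/625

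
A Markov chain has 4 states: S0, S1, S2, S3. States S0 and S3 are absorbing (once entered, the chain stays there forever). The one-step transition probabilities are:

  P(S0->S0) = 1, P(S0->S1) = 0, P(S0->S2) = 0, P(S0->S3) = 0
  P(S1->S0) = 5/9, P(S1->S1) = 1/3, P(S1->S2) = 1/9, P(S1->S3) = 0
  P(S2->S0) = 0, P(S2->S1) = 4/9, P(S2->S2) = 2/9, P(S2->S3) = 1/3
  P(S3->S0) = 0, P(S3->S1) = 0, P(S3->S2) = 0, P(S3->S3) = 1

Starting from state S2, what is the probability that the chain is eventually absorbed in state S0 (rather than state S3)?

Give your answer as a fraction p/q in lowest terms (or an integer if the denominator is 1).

Answer: 10/19

Derivation:
Let a_i = P(absorbed in S0 | start in state i).
Boundary conditions: a_S0 = 1, a_S3 = 0.
For each transient state i, a_i = sum_j P(i->j) * a_j:
  a_S1 = 5/9*a_S0 + 1/3*a_S1 + 1/9*a_S2 + 0*a_S3
  a_S2 = 0*a_S0 + 4/9*a_S1 + 2/9*a_S2 + 1/3*a_S3

Substituting a_S0 = 1 and a_S3 = 0, rearrange to (I - Q) a = r where r[i] = P(i -> S0):
  [2/3, -1/9] . (a_S1, a_S2) = 5/9
  [-4/9, 7/9] . (a_S1, a_S2) = 0

Solving yields:
  a_S1 = 35/38
  a_S2 = 10/19

Starting state is S2, so the absorption probability is a_S2 = 10/19.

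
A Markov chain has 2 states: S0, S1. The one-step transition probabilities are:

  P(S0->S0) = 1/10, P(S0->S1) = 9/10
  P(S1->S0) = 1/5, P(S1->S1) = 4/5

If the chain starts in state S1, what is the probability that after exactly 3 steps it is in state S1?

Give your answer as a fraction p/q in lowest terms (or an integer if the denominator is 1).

Computing P^3 by repeated multiplication:
P^1 =
  S0: [1/10, 9/10]
  S1: [1/5, 4/5]
P^2 =
  S0: [19/100, 81/100]
  S1: [9/50, 41/50]
P^3 =
  S0: [181/1000, 819/1000]
  S1: [91/500, 409/500]

(P^3)[S1 -> S1] = 409/500

Answer: 409/500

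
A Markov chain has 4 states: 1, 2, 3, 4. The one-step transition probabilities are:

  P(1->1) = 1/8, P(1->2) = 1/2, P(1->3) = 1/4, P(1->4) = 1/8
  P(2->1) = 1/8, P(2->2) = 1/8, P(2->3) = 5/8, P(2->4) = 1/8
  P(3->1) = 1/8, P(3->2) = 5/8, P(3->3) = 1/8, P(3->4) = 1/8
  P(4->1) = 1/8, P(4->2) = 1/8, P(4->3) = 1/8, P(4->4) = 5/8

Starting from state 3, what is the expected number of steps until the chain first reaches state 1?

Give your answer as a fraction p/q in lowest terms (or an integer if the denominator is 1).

Let h_i = expected steps to first reach 1 from state i.
Boundary: h_1 = 0.
First-step equations for the other states:
  h_2 = 1 + 1/8*h_1 + 1/8*h_2 + 5/8*h_3 + 1/8*h_4
  h_3 = 1 + 1/8*h_1 + 5/8*h_2 + 1/8*h_3 + 1/8*h_4
  h_4 = 1 + 1/8*h_1 + 1/8*h_2 + 1/8*h_3 + 5/8*h_4

Substituting h_1 = 0 and rearranging gives the linear system (I - Q) h = 1:
  [7/8, -5/8, -1/8] . (h_2, h_3, h_4) = 1
  [-5/8, 7/8, -1/8] . (h_2, h_3, h_4) = 1
  [-1/8, -1/8, 3/8] . (h_2, h_3, h_4) = 1

Solving yields:
  h_2 = 8
  h_3 = 8
  h_4 = 8

Starting state is 3, so the expected hitting time is h_3 = 8.

Answer: 8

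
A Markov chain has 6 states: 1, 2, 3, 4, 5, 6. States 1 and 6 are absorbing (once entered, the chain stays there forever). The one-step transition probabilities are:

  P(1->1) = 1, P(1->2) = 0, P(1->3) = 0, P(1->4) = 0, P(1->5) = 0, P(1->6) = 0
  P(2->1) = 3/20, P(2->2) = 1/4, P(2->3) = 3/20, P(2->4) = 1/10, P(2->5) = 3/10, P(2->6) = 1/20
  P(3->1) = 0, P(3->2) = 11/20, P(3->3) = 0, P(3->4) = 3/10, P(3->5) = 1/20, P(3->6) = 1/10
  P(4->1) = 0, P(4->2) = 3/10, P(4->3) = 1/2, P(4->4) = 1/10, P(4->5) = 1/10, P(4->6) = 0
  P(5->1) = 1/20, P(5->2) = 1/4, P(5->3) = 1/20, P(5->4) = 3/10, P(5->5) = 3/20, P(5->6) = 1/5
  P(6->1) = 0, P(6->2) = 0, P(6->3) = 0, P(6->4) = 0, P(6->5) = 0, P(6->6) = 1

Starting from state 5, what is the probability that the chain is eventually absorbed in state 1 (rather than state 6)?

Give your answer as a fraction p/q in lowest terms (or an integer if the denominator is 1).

Let a_i = P(absorbed in 1 | start in state i).
Boundary conditions: a_1 = 1, a_6 = 0.
For each transient state i, a_i = sum_j P(i->j) * a_j:
  a_2 = 3/20*a_1 + 1/4*a_2 + 3/20*a_3 + 1/10*a_4 + 3/10*a_5 + 1/20*a_6
  a_3 = 0*a_1 + 11/20*a_2 + 0*a_3 + 3/10*a_4 + 1/20*a_5 + 1/10*a_6
  a_4 = 0*a_1 + 3/10*a_2 + 1/2*a_3 + 1/10*a_4 + 1/10*a_5 + 0*a_6
  a_5 = 1/20*a_1 + 1/4*a_2 + 1/20*a_3 + 3/10*a_4 + 3/20*a_5 + 1/5*a_6

Substituting a_1 = 1 and a_6 = 0, rearrange to (I - Q) a = r where r[i] = P(i -> 1):
  [3/4, -3/20, -1/10, -3/10] . (a_2, a_3, a_4, a_5) = 3/20
  [-11/20, 1, -3/10, -1/20] . (a_2, a_3, a_4, a_5) = 0
  [-3/10, -1/2, 9/10, -1/10] . (a_2, a_3, a_4, a_5) = 0
  [-1/4, -1/20, -3/10, 17/20] . (a_2, a_3, a_4, a_5) = 1/20

Solving yields:
  a_2 = 8150/16209
  a_3 = 6991/16209
  a_4 = 2435/5403
  a_5 = 6340/16209

Starting state is 5, so the absorption probability is a_5 = 6340/16209.

Answer: 6340/16209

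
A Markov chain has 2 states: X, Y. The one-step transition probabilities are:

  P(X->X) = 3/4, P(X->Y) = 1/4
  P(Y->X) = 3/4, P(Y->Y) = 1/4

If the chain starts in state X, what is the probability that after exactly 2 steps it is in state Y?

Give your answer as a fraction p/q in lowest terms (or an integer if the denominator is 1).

Computing P^2 by repeated multiplication:
P^1 =
  X: [3/4, 1/4]
  Y: [3/4, 1/4]
P^2 =
  X: [3/4, 1/4]
  Y: [3/4, 1/4]

(P^2)[X -> Y] = 1/4

Answer: 1/4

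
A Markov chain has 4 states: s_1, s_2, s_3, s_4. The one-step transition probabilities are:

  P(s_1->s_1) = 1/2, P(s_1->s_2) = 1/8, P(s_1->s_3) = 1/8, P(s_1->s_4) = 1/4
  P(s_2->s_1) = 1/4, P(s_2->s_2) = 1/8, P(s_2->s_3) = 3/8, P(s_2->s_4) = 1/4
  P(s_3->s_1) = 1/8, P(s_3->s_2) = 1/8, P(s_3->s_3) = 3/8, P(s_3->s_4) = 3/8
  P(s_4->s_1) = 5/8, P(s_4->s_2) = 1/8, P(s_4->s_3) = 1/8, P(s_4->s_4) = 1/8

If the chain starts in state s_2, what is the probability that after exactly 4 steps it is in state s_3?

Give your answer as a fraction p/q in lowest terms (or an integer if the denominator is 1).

Answer: 27/128

Derivation:
Computing P^4 by repeated multiplication:
P^1 =
  s_1: [1/2, 1/8, 1/8, 1/4]
  s_2: [1/4, 1/8, 3/8, 1/4]
  s_3: [1/8, 1/8, 3/8, 3/8]
  s_4: [5/8, 1/8, 1/8, 1/8]
P^2 =
  s_1: [29/64, 1/8, 3/16, 15/64]
  s_2: [23/64, 1/8, 1/4, 17/64]
  s_3: [3/8, 1/8, 1/4, 1/4]
  s_4: [7/16, 1/8, 3/16, 1/4]
P^3 =
  s_1: [219/512, 1/8, 13/64, 125/512]
  s_2: [209/512, 1/8, 7/32, 127/512]
  s_3: [13/32, 1/8, 7/32, 1/4]
  s_4: [55/128, 1/8, 13/64, 31/128]
P^4 =
  s_1: [1733/4096, 1/8, 53/256, 1003/4096]
  s_2: [1711/4096, 1/8, 27/128, 1009/4096]
  s_3: [107/256, 1/8, 27/128, 63/256]
  s_4: [433/1024, 1/8, 53/256, 251/1024]

(P^4)[s_2 -> s_3] = 27/128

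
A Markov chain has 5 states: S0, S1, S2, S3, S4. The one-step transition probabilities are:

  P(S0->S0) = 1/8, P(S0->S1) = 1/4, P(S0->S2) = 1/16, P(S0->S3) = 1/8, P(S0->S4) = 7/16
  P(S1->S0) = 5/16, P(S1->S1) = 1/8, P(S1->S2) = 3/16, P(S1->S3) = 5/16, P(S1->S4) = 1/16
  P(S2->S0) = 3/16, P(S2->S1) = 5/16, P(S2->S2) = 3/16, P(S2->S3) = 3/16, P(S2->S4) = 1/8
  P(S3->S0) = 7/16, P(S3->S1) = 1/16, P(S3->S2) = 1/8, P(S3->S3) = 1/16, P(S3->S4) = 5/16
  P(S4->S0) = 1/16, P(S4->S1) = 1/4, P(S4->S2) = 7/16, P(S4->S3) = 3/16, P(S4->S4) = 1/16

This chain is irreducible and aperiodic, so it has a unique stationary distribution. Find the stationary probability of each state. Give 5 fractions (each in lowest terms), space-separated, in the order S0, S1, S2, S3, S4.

Answer: 11629/53231 10847/53231 10615/53231 9431/53231 10709/53231

Derivation:
The stationary distribution satisfies pi = pi * P, i.e.:
  pi_S0 = 1/8*pi_S0 + 5/16*pi_S1 + 3/16*pi_S2 + 7/16*pi_S3 + 1/16*pi_S4
  pi_S1 = 1/4*pi_S0 + 1/8*pi_S1 + 5/16*pi_S2 + 1/16*pi_S3 + 1/4*pi_S4
  pi_S2 = 1/16*pi_S0 + 3/16*pi_S1 + 3/16*pi_S2 + 1/8*pi_S3 + 7/16*pi_S4
  pi_S3 = 1/8*pi_S0 + 5/16*pi_S1 + 3/16*pi_S2 + 1/16*pi_S3 + 3/16*pi_S4
  pi_S4 = 7/16*pi_S0 + 1/16*pi_S1 + 1/8*pi_S2 + 5/16*pi_S3 + 1/16*pi_S4
with normalization: pi_S0 + pi_S1 + pi_S2 + pi_S3 + pi_S4 = 1.

Using the first 4 balance equations plus normalization, the linear system A*pi = b is:
  [-7/8, 5/16, 3/16, 7/16, 1/16] . pi = 0
  [1/4, -7/8, 5/16, 1/16, 1/4] . pi = 0
  [1/16, 3/16, -13/16, 1/8, 7/16] . pi = 0
  [1/8, 5/16, 3/16, -15/16, 3/16] . pi = 0
  [1, 1, 1, 1, 1] . pi = 1

Solving yields:
  pi_S0 = 11629/53231
  pi_S1 = 10847/53231
  pi_S2 = 10615/53231
  pi_S3 = 9431/53231
  pi_S4 = 10709/53231

Verification (pi * P):
  11629/53231*1/8 + 10847/53231*5/16 + 10615/53231*3/16 + 9431/53231*7/16 + 10709/53231*1/16 = 11629/53231 = pi_S0  (ok)
  11629/53231*1/4 + 10847/53231*1/8 + 10615/53231*5/16 + 9431/53231*1/16 + 10709/53231*1/4 = 10847/53231 = pi_S1  (ok)
  11629/53231*1/16 + 10847/53231*3/16 + 10615/53231*3/16 + 9431/53231*1/8 + 10709/53231*7/16 = 10615/53231 = pi_S2  (ok)
  11629/53231*1/8 + 10847/53231*5/16 + 10615/53231*3/16 + 9431/53231*1/16 + 10709/53231*3/16 = 9431/53231 = pi_S3  (ok)
  11629/53231*7/16 + 10847/53231*1/16 + 10615/53231*1/8 + 9431/53231*5/16 + 10709/53231*1/16 = 10709/53231 = pi_S4  (ok)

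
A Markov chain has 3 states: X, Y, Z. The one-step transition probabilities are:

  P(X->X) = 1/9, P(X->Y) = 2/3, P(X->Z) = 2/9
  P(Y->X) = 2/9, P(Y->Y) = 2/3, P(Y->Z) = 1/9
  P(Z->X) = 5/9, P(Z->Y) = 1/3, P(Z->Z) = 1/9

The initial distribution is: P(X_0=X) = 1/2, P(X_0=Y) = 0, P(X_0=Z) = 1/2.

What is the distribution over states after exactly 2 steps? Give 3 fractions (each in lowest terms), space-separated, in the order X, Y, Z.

Propagating the distribution step by step (d_{t+1} = d_t * P):
d_0 = (X=1/2, Y=0, Z=1/2)
  d_1[X] = 1/2*1/9 + 0*2/9 + 1/2*5/9 = 1/3
  d_1[Y] = 1/2*2/3 + 0*2/3 + 1/2*1/3 = 1/2
  d_1[Z] = 1/2*2/9 + 0*1/9 + 1/2*1/9 = 1/6
d_1 = (X=1/3, Y=1/2, Z=1/6)
  d_2[X] = 1/3*1/9 + 1/2*2/9 + 1/6*5/9 = 13/54
  d_2[Y] = 1/3*2/3 + 1/2*2/3 + 1/6*1/3 = 11/18
  d_2[Z] = 1/3*2/9 + 1/2*1/9 + 1/6*1/9 = 4/27
d_2 = (X=13/54, Y=11/18, Z=4/27)

Answer: 13/54 11/18 4/27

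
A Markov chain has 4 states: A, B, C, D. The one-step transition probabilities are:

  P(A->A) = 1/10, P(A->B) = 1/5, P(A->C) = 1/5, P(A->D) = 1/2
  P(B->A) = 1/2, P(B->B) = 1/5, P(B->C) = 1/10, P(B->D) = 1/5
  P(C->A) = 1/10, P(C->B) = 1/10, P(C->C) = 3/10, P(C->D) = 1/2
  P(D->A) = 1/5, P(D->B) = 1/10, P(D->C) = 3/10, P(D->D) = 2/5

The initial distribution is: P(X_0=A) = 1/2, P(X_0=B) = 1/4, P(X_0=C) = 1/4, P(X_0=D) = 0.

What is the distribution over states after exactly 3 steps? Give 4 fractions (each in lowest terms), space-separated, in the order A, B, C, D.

Answer: 391/2000 27/200 201/800 1673/4000

Derivation:
Propagating the distribution step by step (d_{t+1} = d_t * P):
d_0 = (A=1/2, B=1/4, C=1/4, D=0)
  d_1[A] = 1/2*1/10 + 1/4*1/2 + 1/4*1/10 + 0*1/5 = 1/5
  d_1[B] = 1/2*1/5 + 1/4*1/5 + 1/4*1/10 + 0*1/10 = 7/40
  d_1[C] = 1/2*1/5 + 1/4*1/10 + 1/4*3/10 + 0*3/10 = 1/5
  d_1[D] = 1/2*1/2 + 1/4*1/5 + 1/4*1/2 + 0*2/5 = 17/40
d_1 = (A=1/5, B=7/40, C=1/5, D=17/40)
  d_2[A] = 1/5*1/10 + 7/40*1/2 + 1/5*1/10 + 17/40*1/5 = 17/80
  d_2[B] = 1/5*1/5 + 7/40*1/5 + 1/5*1/10 + 17/40*1/10 = 11/80
  d_2[C] = 1/5*1/5 + 7/40*1/10 + 1/5*3/10 + 17/40*3/10 = 49/200
  d_2[D] = 1/5*1/2 + 7/40*1/5 + 1/5*1/2 + 17/40*2/5 = 81/200
d_2 = (A=17/80, B=11/80, C=49/200, D=81/200)
  d_3[A] = 17/80*1/10 + 11/80*1/2 + 49/200*1/10 + 81/200*1/5 = 391/2000
  d_3[B] = 17/80*1/5 + 11/80*1/5 + 49/200*1/10 + 81/200*1/10 = 27/200
  d_3[C] = 17/80*1/5 + 11/80*1/10 + 49/200*3/10 + 81/200*3/10 = 201/800
  d_3[D] = 17/80*1/2 + 11/80*1/5 + 49/200*1/2 + 81/200*2/5 = 1673/4000
d_3 = (A=391/2000, B=27/200, C=201/800, D=1673/4000)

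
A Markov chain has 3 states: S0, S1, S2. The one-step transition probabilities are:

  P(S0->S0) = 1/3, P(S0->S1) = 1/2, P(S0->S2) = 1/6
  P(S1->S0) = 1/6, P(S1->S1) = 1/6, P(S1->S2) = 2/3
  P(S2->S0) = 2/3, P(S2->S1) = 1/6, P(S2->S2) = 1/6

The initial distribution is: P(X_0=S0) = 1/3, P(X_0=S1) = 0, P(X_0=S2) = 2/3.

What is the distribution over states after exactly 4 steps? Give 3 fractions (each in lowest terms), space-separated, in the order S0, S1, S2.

Answer: 779/1944 71/243 199/648

Derivation:
Propagating the distribution step by step (d_{t+1} = d_t * P):
d_0 = (S0=1/3, S1=0, S2=2/3)
  d_1[S0] = 1/3*1/3 + 0*1/6 + 2/3*2/3 = 5/9
  d_1[S1] = 1/3*1/2 + 0*1/6 + 2/3*1/6 = 5/18
  d_1[S2] = 1/3*1/6 + 0*2/3 + 2/3*1/6 = 1/6
d_1 = (S0=5/9, S1=5/18, S2=1/6)
  d_2[S0] = 5/9*1/3 + 5/18*1/6 + 1/6*2/3 = 37/108
  d_2[S1] = 5/9*1/2 + 5/18*1/6 + 1/6*1/6 = 19/54
  d_2[S2] = 5/9*1/6 + 5/18*2/3 + 1/6*1/6 = 11/36
d_2 = (S0=37/108, S1=19/54, S2=11/36)
  d_3[S0] = 37/108*1/3 + 19/54*1/6 + 11/36*2/3 = 61/162
  d_3[S1] = 37/108*1/2 + 19/54*1/6 + 11/36*1/6 = 91/324
  d_3[S2] = 37/108*1/6 + 19/54*2/3 + 11/36*1/6 = 37/108
d_3 = (S0=61/162, S1=91/324, S2=37/108)
  d_4[S0] = 61/162*1/3 + 91/324*1/6 + 37/108*2/3 = 779/1944
  d_4[S1] = 61/162*1/2 + 91/324*1/6 + 37/108*1/6 = 71/243
  d_4[S2] = 61/162*1/6 + 91/324*2/3 + 37/108*1/6 = 199/648
d_4 = (S0=779/1944, S1=71/243, S2=199/648)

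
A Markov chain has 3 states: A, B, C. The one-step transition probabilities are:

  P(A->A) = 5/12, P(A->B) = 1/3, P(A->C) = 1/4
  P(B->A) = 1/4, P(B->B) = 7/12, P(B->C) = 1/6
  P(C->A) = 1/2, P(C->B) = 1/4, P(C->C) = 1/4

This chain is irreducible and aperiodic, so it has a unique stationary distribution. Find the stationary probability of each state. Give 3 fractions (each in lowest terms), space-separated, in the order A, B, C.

The stationary distribution satisfies pi = pi * P, i.e.:
  pi_A = 5/12*pi_A + 1/4*pi_B + 1/2*pi_C
  pi_B = 1/3*pi_A + 7/12*pi_B + 1/4*pi_C
  pi_C = 1/4*pi_A + 1/6*pi_B + 1/4*pi_C
with normalization: pi_A + pi_B + pi_C = 1.

Using the first 2 balance equations plus normalization, the linear system A*pi = b is:
  [-7/12, 1/4, 1/2] . pi = 0
  [1/3, -5/12, 1/4] . pi = 0
  [1, 1, 1] . pi = 1

Solving yields:
  pi_A = 39/107
  pi_B = 45/107
  pi_C = 23/107

Verification (pi * P):
  39/107*5/12 + 45/107*1/4 + 23/107*1/2 = 39/107 = pi_A  (ok)
  39/107*1/3 + 45/107*7/12 + 23/107*1/4 = 45/107 = pi_B  (ok)
  39/107*1/4 + 45/107*1/6 + 23/107*1/4 = 23/107 = pi_C  (ok)

Answer: 39/107 45/107 23/107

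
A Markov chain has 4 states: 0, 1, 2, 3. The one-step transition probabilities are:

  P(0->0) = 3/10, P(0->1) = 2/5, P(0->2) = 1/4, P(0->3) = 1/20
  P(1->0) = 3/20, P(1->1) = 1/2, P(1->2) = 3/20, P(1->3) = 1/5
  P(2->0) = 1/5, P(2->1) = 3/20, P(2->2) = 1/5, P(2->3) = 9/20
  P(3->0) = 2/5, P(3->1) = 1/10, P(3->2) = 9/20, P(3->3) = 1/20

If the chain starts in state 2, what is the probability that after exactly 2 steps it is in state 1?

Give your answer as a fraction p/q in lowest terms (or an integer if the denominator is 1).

Computing P^2 by repeated multiplication:
P^1 =
  0: [3/10, 2/5, 1/4, 1/20]
  1: [3/20, 1/2, 3/20, 1/5]
  2: [1/5, 3/20, 1/5, 9/20]
  3: [2/5, 1/10, 9/20, 1/20]
P^2 =
  0: [11/50, 29/80, 83/400, 21/100]
  1: [23/100, 141/400, 93/400, 37/200]
  2: [121/400, 23/100, 63/200, 61/400]
  3: [49/200, 113/400, 91/400, 49/200]

(P^2)[2 -> 1] = 23/100

Answer: 23/100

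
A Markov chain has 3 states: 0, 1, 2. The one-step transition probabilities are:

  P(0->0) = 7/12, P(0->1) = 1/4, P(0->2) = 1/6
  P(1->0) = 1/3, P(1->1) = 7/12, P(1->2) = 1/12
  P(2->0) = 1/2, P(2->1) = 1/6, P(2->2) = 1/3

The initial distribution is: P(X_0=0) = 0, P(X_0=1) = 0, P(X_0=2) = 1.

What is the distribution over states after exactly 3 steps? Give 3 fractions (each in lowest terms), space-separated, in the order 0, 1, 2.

Propagating the distribution step by step (d_{t+1} = d_t * P):
d_0 = (0=0, 1=0, 2=1)
  d_1[0] = 0*7/12 + 0*1/3 + 1*1/2 = 1/2
  d_1[1] = 0*1/4 + 0*7/12 + 1*1/6 = 1/6
  d_1[2] = 0*1/6 + 0*1/12 + 1*1/3 = 1/3
d_1 = (0=1/2, 1=1/6, 2=1/3)
  d_2[0] = 1/2*7/12 + 1/6*1/3 + 1/3*1/2 = 37/72
  d_2[1] = 1/2*1/4 + 1/6*7/12 + 1/3*1/6 = 5/18
  d_2[2] = 1/2*1/6 + 1/6*1/12 + 1/3*1/3 = 5/24
d_2 = (0=37/72, 1=5/18, 2=5/24)
  d_3[0] = 37/72*7/12 + 5/18*1/3 + 5/24*1/2 = 143/288
  d_3[1] = 37/72*1/4 + 5/18*7/12 + 5/24*1/6 = 281/864
  d_3[2] = 37/72*1/6 + 5/18*1/12 + 5/24*1/3 = 77/432
d_3 = (0=143/288, 1=281/864, 2=77/432)

Answer: 143/288 281/864 77/432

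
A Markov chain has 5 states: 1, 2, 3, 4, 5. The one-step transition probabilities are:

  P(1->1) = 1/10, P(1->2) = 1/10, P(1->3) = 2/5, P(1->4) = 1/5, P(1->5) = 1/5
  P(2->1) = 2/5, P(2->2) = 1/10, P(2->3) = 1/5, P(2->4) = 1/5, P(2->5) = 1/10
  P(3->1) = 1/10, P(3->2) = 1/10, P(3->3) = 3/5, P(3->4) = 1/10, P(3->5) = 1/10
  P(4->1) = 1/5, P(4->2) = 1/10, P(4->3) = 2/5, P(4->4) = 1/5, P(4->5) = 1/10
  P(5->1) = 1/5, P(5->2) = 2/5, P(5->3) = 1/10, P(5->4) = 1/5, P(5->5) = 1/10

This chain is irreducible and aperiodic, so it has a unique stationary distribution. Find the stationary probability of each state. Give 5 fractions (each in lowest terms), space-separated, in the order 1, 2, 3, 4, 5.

Answer: 366/2179 1177/8716 1841/4358 1375/8716 509/4358

Derivation:
The stationary distribution satisfies pi = pi * P, i.e.:
  pi_1 = 1/10*pi_1 + 2/5*pi_2 + 1/10*pi_3 + 1/5*pi_4 + 1/5*pi_5
  pi_2 = 1/10*pi_1 + 1/10*pi_2 + 1/10*pi_3 + 1/10*pi_4 + 2/5*pi_5
  pi_3 = 2/5*pi_1 + 1/5*pi_2 + 3/5*pi_3 + 2/5*pi_4 + 1/10*pi_5
  pi_4 = 1/5*pi_1 + 1/5*pi_2 + 1/10*pi_3 + 1/5*pi_4 + 1/5*pi_5
  pi_5 = 1/5*pi_1 + 1/10*pi_2 + 1/10*pi_3 + 1/10*pi_4 + 1/10*pi_5
with normalization: pi_1 + pi_2 + pi_3 + pi_4 + pi_5 = 1.

Using the first 4 balance equations plus normalization, the linear system A*pi = b is:
  [-9/10, 2/5, 1/10, 1/5, 1/5] . pi = 0
  [1/10, -9/10, 1/10, 1/10, 2/5] . pi = 0
  [2/5, 1/5, -2/5, 2/5, 1/10] . pi = 0
  [1/5, 1/5, 1/10, -4/5, 1/5] . pi = 0
  [1, 1, 1, 1, 1] . pi = 1

Solving yields:
  pi_1 = 366/2179
  pi_2 = 1177/8716
  pi_3 = 1841/4358
  pi_4 = 1375/8716
  pi_5 = 509/4358

Verification (pi * P):
  366/2179*1/10 + 1177/8716*2/5 + 1841/4358*1/10 + 1375/8716*1/5 + 509/4358*1/5 = 366/2179 = pi_1  (ok)
  366/2179*1/10 + 1177/8716*1/10 + 1841/4358*1/10 + 1375/8716*1/10 + 509/4358*2/5 = 1177/8716 = pi_2  (ok)
  366/2179*2/5 + 1177/8716*1/5 + 1841/4358*3/5 + 1375/8716*2/5 + 509/4358*1/10 = 1841/4358 = pi_3  (ok)
  366/2179*1/5 + 1177/8716*1/5 + 1841/4358*1/10 + 1375/8716*1/5 + 509/4358*1/5 = 1375/8716 = pi_4  (ok)
  366/2179*1/5 + 1177/8716*1/10 + 1841/4358*1/10 + 1375/8716*1/10 + 509/4358*1/10 = 509/4358 = pi_5  (ok)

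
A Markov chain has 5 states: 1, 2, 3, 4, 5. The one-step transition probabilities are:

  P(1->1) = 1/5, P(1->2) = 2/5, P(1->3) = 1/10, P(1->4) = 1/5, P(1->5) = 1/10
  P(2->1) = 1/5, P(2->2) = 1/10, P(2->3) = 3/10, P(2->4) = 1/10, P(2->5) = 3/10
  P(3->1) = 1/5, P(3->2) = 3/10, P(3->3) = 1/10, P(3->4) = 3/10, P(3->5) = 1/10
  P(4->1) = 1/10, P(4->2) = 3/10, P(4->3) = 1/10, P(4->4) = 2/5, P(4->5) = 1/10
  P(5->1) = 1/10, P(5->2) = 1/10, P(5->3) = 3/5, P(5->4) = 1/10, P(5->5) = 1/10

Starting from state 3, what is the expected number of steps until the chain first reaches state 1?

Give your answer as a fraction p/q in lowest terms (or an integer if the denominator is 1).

Answer: 1116/179

Derivation:
Let h_i = expected steps to first reach 1 from state i.
Boundary: h_1 = 0.
First-step equations for the other states:
  h_2 = 1 + 1/5*h_1 + 1/10*h_2 + 3/10*h_3 + 1/10*h_4 + 3/10*h_5
  h_3 = 1 + 1/5*h_1 + 3/10*h_2 + 1/10*h_3 + 3/10*h_4 + 1/10*h_5
  h_4 = 1 + 1/10*h_1 + 3/10*h_2 + 1/10*h_3 + 2/5*h_4 + 1/10*h_5
  h_5 = 1 + 1/10*h_1 + 1/10*h_2 + 3/5*h_3 + 1/10*h_4 + 1/10*h_5

Substituting h_1 = 0 and rearranging gives the linear system (I - Q) h = 1:
  [9/10, -3/10, -1/10, -3/10] . (h_2, h_3, h_4, h_5) = 1
  [-3/10, 9/10, -3/10, -1/10] . (h_2, h_3, h_4, h_5) = 1
  [-3/10, -1/10, 3/5, -1/10] . (h_2, h_3, h_4, h_5) = 1
  [-1/10, -3/5, -1/10, 9/10] . (h_2, h_3, h_4, h_5) = 1

Solving yields:
  h_2 = 1110/179
  h_3 = 1116/179
  h_4 = 1240/179
  h_5 = 1204/179

Starting state is 3, so the expected hitting time is h_3 = 1116/179.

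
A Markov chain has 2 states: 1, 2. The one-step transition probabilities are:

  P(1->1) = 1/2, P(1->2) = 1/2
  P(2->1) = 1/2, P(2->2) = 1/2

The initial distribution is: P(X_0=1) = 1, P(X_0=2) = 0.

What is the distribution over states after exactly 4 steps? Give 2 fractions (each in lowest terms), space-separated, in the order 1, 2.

Answer: 1/2 1/2

Derivation:
Propagating the distribution step by step (d_{t+1} = d_t * P):
d_0 = (1=1, 2=0)
  d_1[1] = 1*1/2 + 0*1/2 = 1/2
  d_1[2] = 1*1/2 + 0*1/2 = 1/2
d_1 = (1=1/2, 2=1/2)
  d_2[1] = 1/2*1/2 + 1/2*1/2 = 1/2
  d_2[2] = 1/2*1/2 + 1/2*1/2 = 1/2
d_2 = (1=1/2, 2=1/2)
  d_3[1] = 1/2*1/2 + 1/2*1/2 = 1/2
  d_3[2] = 1/2*1/2 + 1/2*1/2 = 1/2
d_3 = (1=1/2, 2=1/2)
  d_4[1] = 1/2*1/2 + 1/2*1/2 = 1/2
  d_4[2] = 1/2*1/2 + 1/2*1/2 = 1/2
d_4 = (1=1/2, 2=1/2)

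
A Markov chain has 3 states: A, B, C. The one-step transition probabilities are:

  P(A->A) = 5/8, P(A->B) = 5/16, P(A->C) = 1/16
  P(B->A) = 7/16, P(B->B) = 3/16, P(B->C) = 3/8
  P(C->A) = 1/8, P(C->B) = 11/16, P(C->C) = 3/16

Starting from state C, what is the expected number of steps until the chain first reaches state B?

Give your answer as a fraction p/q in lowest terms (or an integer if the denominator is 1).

Answer: 32/19

Derivation:
Let h_i = expected steps to first reach B from state i.
Boundary: h_B = 0.
First-step equations for the other states:
  h_A = 1 + 5/8*h_A + 5/16*h_B + 1/16*h_C
  h_C = 1 + 1/8*h_A + 11/16*h_B + 3/16*h_C

Substituting h_B = 0 and rearranging gives the linear system (I - Q) h = 1:
  [3/8, -1/16] . (h_A, h_C) = 1
  [-1/8, 13/16] . (h_A, h_C) = 1

Solving yields:
  h_A = 56/19
  h_C = 32/19

Starting state is C, so the expected hitting time is h_C = 32/19.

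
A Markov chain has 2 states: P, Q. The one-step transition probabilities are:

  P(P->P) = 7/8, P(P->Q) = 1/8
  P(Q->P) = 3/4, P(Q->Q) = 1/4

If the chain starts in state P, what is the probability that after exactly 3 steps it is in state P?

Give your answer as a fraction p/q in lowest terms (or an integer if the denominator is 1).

Answer: 439/512

Derivation:
Computing P^3 by repeated multiplication:
P^1 =
  P: [7/8, 1/8]
  Q: [3/4, 1/4]
P^2 =
  P: [55/64, 9/64]
  Q: [27/32, 5/32]
P^3 =
  P: [439/512, 73/512]
  Q: [219/256, 37/256]

(P^3)[P -> P] = 439/512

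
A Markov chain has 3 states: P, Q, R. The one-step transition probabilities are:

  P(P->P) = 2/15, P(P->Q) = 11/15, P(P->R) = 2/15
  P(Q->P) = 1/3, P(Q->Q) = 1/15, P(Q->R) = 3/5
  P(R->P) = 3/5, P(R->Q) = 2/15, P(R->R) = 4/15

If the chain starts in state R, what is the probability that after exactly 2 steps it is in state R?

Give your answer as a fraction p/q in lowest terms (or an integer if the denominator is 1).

Answer: 52/225

Derivation:
Computing P^2 by repeated multiplication:
P^1 =
  P: [2/15, 11/15, 2/15]
  Q: [1/3, 1/15, 3/5]
  R: [3/5, 2/15, 4/15]
P^2 =
  P: [77/225, 37/225, 37/75]
  Q: [32/75, 74/225, 11/45]
  R: [64/225, 109/225, 52/225]

(P^2)[R -> R] = 52/225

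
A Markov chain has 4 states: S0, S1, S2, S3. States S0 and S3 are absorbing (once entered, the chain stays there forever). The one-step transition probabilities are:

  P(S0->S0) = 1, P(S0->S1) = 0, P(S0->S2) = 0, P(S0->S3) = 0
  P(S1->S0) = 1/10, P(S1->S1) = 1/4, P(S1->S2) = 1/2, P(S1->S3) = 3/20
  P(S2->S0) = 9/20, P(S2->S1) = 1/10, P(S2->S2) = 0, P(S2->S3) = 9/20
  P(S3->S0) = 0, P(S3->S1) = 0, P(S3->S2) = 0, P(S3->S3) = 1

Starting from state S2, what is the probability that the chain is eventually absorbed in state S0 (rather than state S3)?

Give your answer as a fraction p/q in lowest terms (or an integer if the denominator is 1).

Answer: 139/280

Derivation:
Let a_i = P(absorbed in S0 | start in state i).
Boundary conditions: a_S0 = 1, a_S3 = 0.
For each transient state i, a_i = sum_j P(i->j) * a_j:
  a_S1 = 1/10*a_S0 + 1/4*a_S1 + 1/2*a_S2 + 3/20*a_S3
  a_S2 = 9/20*a_S0 + 1/10*a_S1 + 0*a_S2 + 9/20*a_S3

Substituting a_S0 = 1 and a_S3 = 0, rearrange to (I - Q) a = r where r[i] = P(i -> S0):
  [3/4, -1/2] . (a_S1, a_S2) = 1/10
  [-1/10, 1] . (a_S1, a_S2) = 9/20

Solving yields:
  a_S1 = 13/28
  a_S2 = 139/280

Starting state is S2, so the absorption probability is a_S2 = 139/280.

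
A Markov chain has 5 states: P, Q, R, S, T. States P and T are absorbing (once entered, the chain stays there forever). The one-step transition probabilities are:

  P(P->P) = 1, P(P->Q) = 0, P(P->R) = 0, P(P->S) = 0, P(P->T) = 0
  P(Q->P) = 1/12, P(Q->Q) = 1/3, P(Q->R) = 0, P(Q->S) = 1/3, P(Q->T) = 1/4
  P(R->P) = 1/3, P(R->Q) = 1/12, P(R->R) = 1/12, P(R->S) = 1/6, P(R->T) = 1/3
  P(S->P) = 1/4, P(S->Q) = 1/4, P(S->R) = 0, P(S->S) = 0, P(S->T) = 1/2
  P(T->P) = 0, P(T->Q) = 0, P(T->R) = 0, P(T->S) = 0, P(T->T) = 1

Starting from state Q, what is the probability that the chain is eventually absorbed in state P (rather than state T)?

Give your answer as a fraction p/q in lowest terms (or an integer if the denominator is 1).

Let a_i = P(absorbed in P | start in state i).
Boundary conditions: a_P = 1, a_T = 0.
For each transient state i, a_i = sum_j P(i->j) * a_j:
  a_Q = 1/12*a_P + 1/3*a_Q + 0*a_R + 1/3*a_S + 1/4*a_T
  a_R = 1/3*a_P + 1/12*a_Q + 1/12*a_R + 1/6*a_S + 1/3*a_T
  a_S = 1/4*a_P + 1/4*a_Q + 0*a_R + 0*a_S + 1/2*a_T

Substituting a_P = 1 and a_T = 0, rearrange to (I - Q) a = r where r[i] = P(i -> P):
  [2/3, 0, -1/3] . (a_Q, a_R, a_S) = 1/12
  [-1/12, 11/12, -1/6] . (a_Q, a_R, a_S) = 1/3
  [-1/4, 0, 1] . (a_Q, a_R, a_S) = 1/4

Solving yields:
  a_Q = 2/7
  a_R = 69/154
  a_S = 9/28

Starting state is Q, so the absorption probability is a_Q = 2/7.

Answer: 2/7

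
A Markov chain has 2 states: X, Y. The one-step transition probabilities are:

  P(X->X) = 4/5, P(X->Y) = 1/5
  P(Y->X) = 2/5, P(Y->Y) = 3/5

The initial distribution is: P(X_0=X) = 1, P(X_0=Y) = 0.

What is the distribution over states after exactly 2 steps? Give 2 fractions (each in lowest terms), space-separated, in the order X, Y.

Propagating the distribution step by step (d_{t+1} = d_t * P):
d_0 = (X=1, Y=0)
  d_1[X] = 1*4/5 + 0*2/5 = 4/5
  d_1[Y] = 1*1/5 + 0*3/5 = 1/5
d_1 = (X=4/5, Y=1/5)
  d_2[X] = 4/5*4/5 + 1/5*2/5 = 18/25
  d_2[Y] = 4/5*1/5 + 1/5*3/5 = 7/25
d_2 = (X=18/25, Y=7/25)

Answer: 18/25 7/25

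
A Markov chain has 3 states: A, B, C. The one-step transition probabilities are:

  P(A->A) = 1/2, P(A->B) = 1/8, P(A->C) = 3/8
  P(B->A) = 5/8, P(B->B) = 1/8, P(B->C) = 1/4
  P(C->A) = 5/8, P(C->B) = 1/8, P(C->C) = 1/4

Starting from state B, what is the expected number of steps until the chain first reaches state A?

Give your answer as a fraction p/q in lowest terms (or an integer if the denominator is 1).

Let h_i = expected steps to first reach A from state i.
Boundary: h_A = 0.
First-step equations for the other states:
  h_B = 1 + 5/8*h_A + 1/8*h_B + 1/4*h_C
  h_C = 1 + 5/8*h_A + 1/8*h_B + 1/4*h_C

Substituting h_A = 0 and rearranging gives the linear system (I - Q) h = 1:
  [7/8, -1/4] . (h_B, h_C) = 1
  [-1/8, 3/4] . (h_B, h_C) = 1

Solving yields:
  h_B = 8/5
  h_C = 8/5

Starting state is B, so the expected hitting time is h_B = 8/5.

Answer: 8/5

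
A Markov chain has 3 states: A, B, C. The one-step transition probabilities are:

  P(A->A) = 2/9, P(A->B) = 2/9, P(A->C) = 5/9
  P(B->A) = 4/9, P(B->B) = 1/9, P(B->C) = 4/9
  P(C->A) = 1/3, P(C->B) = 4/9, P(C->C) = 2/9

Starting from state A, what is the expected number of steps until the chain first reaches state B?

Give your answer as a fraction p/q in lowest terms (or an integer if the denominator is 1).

Answer: 54/17

Derivation:
Let h_i = expected steps to first reach B from state i.
Boundary: h_B = 0.
First-step equations for the other states:
  h_A = 1 + 2/9*h_A + 2/9*h_B + 5/9*h_C
  h_C = 1 + 1/3*h_A + 4/9*h_B + 2/9*h_C

Substituting h_B = 0 and rearranging gives the linear system (I - Q) h = 1:
  [7/9, -5/9] . (h_A, h_C) = 1
  [-1/3, 7/9] . (h_A, h_C) = 1

Solving yields:
  h_A = 54/17
  h_C = 45/17

Starting state is A, so the expected hitting time is h_A = 54/17.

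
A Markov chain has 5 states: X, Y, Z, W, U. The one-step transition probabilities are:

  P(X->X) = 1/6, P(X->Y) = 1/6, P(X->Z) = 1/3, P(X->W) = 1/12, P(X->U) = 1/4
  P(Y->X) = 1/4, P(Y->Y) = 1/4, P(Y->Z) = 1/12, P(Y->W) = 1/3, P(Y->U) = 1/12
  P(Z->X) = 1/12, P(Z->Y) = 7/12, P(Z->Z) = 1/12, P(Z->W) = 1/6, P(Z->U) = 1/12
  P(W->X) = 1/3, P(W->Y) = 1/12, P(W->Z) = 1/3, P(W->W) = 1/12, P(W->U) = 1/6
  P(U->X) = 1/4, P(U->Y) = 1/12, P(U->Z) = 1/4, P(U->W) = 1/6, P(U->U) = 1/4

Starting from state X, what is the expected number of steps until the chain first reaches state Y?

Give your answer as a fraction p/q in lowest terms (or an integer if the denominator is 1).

Let h_i = expected steps to first reach Y from state i.
Boundary: h_Y = 0.
First-step equations for the other states:
  h_X = 1 + 1/6*h_X + 1/6*h_Y + 1/3*h_Z + 1/12*h_W + 1/4*h_U
  h_Z = 1 + 1/12*h_X + 7/12*h_Y + 1/12*h_Z + 1/6*h_W + 1/12*h_U
  h_W = 1 + 1/3*h_X + 1/12*h_Y + 1/3*h_Z + 1/12*h_W + 1/6*h_U
  h_U = 1 + 1/4*h_X + 1/12*h_Y + 1/4*h_Z + 1/6*h_W + 1/4*h_U

Substituting h_Y = 0 and rearranging gives the linear system (I - Q) h = 1:
  [5/6, -1/3, -1/12, -1/4] . (h_X, h_Z, h_W, h_U) = 1
  [-1/12, 11/12, -1/6, -1/12] . (h_X, h_Z, h_W, h_U) = 1
  [-1/3, -1/3, 11/12, -1/6] . (h_X, h_Z, h_W, h_U) = 1
  [-1/4, -1/4, -1/6, 3/4] . (h_X, h_Z, h_W, h_U) = 1

Solving yields:
  h_X = 1290/317
  h_Z = 846/317
  h_W = 6924/1585
  h_U = 7212/1585

Starting state is X, so the expected hitting time is h_X = 1290/317.

Answer: 1290/317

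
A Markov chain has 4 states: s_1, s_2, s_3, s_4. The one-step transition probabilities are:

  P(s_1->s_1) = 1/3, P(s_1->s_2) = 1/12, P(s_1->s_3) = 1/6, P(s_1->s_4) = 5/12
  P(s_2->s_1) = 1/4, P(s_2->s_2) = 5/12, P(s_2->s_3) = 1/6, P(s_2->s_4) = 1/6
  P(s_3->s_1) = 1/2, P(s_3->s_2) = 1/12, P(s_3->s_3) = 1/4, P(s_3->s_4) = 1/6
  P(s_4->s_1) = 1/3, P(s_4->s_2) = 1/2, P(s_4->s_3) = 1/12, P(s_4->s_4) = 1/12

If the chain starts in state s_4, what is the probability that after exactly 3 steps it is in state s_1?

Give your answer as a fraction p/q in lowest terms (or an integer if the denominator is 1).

Computing P^3 by repeated multiplication:
P^1 =
  s_1: [1/3, 1/12, 1/6, 5/12]
  s_2: [1/4, 5/12, 1/6, 1/6]
  s_3: [1/2, 1/12, 1/4, 1/6]
  s_4: [1/3, 1/2, 1/12, 1/12]
P^2 =
  s_1: [17/48, 41/144, 7/48, 31/144]
  s_2: [47/144, 7/24, 1/6, 31/144]
  s_3: [53/144, 13/72, 25/144, 5/18]
  s_4: [11/36, 41/144, 1/6, 35/144]
P^3 =
  s_1: [577/1728, 463/1728, 139/864, 205/864]
  s_2: [97/288, 467/1728, 281/1728, 199/864]
  s_3: [25/72, 7/27, 91/576, 407/1728]
  s_4: [583/1728, 161/576, 277/1728, 385/1728]

(P^3)[s_4 -> s_1] = 583/1728

Answer: 583/1728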